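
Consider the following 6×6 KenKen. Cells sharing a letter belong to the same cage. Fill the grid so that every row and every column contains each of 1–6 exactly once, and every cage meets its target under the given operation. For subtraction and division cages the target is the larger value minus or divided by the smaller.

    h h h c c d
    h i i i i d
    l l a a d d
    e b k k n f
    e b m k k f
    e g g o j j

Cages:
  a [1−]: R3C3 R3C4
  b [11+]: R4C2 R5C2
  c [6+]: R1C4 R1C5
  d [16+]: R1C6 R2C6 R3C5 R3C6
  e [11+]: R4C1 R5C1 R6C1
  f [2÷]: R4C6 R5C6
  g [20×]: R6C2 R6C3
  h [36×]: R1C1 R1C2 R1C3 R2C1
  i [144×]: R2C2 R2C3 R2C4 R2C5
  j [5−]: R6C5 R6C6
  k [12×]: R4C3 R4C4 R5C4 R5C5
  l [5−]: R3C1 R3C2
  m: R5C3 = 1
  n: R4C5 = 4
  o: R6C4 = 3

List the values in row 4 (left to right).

Cage n is given, so R4C5 = 4.
M is a freebie, so R5C3 = 1.
Cage o is a single given cell; hence R6C4 = 3.
The 4 cells of cage k must have product 12, so R4C3 = 2.
Cage k needs product 12; hence R4C4 = 1.
Cage k needs product 12; hence R5C4 = 2.
The 4 cells of cage k must have product 12, so R5C5 = 3.
Cage f needs two cells with quotient 2; hence R4C6 = 3.
Cage f's pair has quotient 2, leaving R5C6 = 6.
6 is placed in column 6, which forces R6C6 = 1.
The 4 cells of cage d must have sum 16, so R3C5 = 5.
Cage e has sum 11, which forces R4C1 = 5.
The two cells of cage b must have sum 11, leaving R4C2 = 6.
6 is placed in row 5, leaving R5C1 = 4.
6 is placed in row 5, which forces R5C2 = 5.
Row 6 already has 1; hence R6C1 = 2.
5 is placed in column 2, which forces R6C2 = 4.
Row 6 now contains 4, which forces R6C3 = 5.
Row 6 already has 1, which forces R6C5 = 6.
Cage i has product 144; hence R2C2 = 3.
Column 5 already has 6, leaving R2C5 = 2.
Cage l needs two cells with difference 5; hence R3C1 = 6.
6 is placed in column 2, which forces R3C2 = 1.
Cage a's pair has difference 1, which forces R3C3 = 3.
Cage a's pair has difference 1, which forces R3C4 = 4.
Row 3 now contains 4, which forces R3C6 = 2.
Cage h has product 36; hence R1C1 = 3.
Column 2 now contains 3, leaving R1C2 = 2.
Cage h needs product 36, leaving R1C3 = 6.
Column 4 already has 4, leaving R1C4 = 5.
Column 5 already has 2, which forces R1C5 = 1.
Row 1 now contains 5; hence R1C6 = 4.
6 is placed in column 1; hence R2C1 = 1.
Cage i needs product 144; hence R2C3 = 4.
Column 4 already has 4; hence R2C4 = 6.
Column 6 now contains 4, which forces R2C6 = 5.
The full grid is 3 2 6 5 1 4 / 1 3 4 6 2 5 / 6 1 3 4 5 2 / 5 6 2 1 4 3 / 4 5 1 2 3 6 / 2 4 5 3 6 1.

5 6 2 1 4 3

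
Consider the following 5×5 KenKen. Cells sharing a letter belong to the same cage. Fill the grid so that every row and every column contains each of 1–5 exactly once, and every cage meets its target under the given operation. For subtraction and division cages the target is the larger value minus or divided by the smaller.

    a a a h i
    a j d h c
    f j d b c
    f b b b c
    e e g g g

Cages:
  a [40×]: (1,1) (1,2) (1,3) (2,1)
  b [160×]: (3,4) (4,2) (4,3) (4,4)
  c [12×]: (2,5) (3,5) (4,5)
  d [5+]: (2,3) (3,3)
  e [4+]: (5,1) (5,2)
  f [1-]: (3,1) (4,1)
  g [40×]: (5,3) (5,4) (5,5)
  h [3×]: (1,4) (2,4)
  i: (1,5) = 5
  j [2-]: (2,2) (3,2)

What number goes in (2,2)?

3

Cage i is a single given cell, so (1,5) = 5.
The 4 cells of cage b must have product 160, leaving (3,4) = 4.
Cage a needs product 40, which forces (2,1) = 5.
The only place for 3 in row 1 is (1,4).
Column 4 already has 3; hence (2,4) = 1.
In row 2, 2 can only go at (2,3), so (2,3) = 2.
Cage d's pair has sum 5, so (3,3) = 3.
Row 3 already has 3, so (3,5) = 1.
Row 3 already has 1, which forces (3,1) = 2.
Row 3 already has 2, so (3,2) = 5.
The 4 cells of cage a must have product 40, so (1,2) = 2.
The two cells of cage j must have difference 2, so (2,2) = 3.
Row 2 now contains 3, leaving (2,5) = 4.
2 is placed in column 2; hence (4,2) = 4.
Row 4 now contains 4, leaving (4,3) = 5.
5 is placed in row 4, which forces (4,4) = 2.
4 is placed in column 5, so (4,5) = 3.
Column 2 now contains 3, which forces (5,2) = 1.
Column 3 already has 5, leaving (5,3) = 4.
Column 4 now contains 2; hence (5,4) = 5.
4 is placed in column 5, leaving (5,5) = 2.
Cage a needs product 40, so (1,1) = 4.
Column 3 already has 4, leaving (1,3) = 1.
Row 4 now contains 3, which forces (4,1) = 1.
1 is placed in row 5; hence (5,1) = 3.
Filled in: 4 2 1 3 5 / 5 3 2 1 4 / 2 5 3 4 1 / 1 4 5 2 3 / 3 1 4 5 2.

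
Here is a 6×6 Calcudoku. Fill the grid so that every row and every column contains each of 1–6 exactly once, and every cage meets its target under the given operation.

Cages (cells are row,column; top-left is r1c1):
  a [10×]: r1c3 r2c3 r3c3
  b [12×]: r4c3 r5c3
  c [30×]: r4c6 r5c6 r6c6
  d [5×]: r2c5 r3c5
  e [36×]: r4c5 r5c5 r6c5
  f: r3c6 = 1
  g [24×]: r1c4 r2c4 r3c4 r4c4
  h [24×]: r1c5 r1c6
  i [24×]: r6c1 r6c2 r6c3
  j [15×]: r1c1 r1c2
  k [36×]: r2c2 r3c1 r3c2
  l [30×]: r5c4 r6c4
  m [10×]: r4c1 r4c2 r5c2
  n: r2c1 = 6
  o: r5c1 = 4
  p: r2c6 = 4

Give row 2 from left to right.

Cage n is given; hence r2c1 = 6.
Cage p is given, leaving r2c6 = 4.
Cage f is a single given cell, leaving r3c6 = 1.
Cage o is a single given cell, so r5c1 = 4.
Cage h needs two cells with product 24, so r1c5 = 4.
Column 6 already has 4, so r1c6 = 6.
The two cells of cage d must have product 5, so r2c5 = 1.
1 is placed in row 3, so r3c5 = 5.
The 3 cells of cage a must have product 10, so r1c3 = 1.
Cage a needs product 10, which forces r2c3 = 5.
Row 3 already has 5; hence r3c3 = 2.
Row 3 now contains 2, which forces r3c1 = 3.
The 4 cells of cage g must have product 24, so r3c4 = 4.
Cage b's pair has product 12; hence r4c3 = 4.
Cage g needs product 24, which forces r4c4 = 1.
The two cells of cage b must have product 12, leaving r5c3 = 3.
3 is placed in column 3, so r6c3 = 6.
Row 6 already has 6, so r6c4 = 5.
Column 1 now contains 3, which forces r1c1 = 5.
Cage j needs two cells with product 15, which forces r1c2 = 3.
Row 1 now contains 3, leaving r1c4 = 2.
Cage k has product 36, so r2c2 = 2.
2 is placed in column 4, so r2c4 = 3.
4 is placed in row 3; hence r3c2 = 6.
Column 1 now contains 5, leaving r4c1 = 2.
2 is placed in column 2; hence r4c2 = 5.
5 is placed in row 4, leaving r4c6 = 3.
Cage m has product 10, which forces r5c2 = 1.
Column 4 now contains 5; hence r5c4 = 6.
Row 5 now contains 6, which forces r5c5 = 2.
2 is placed in row 5, which forces r5c6 = 5.
Cage i has product 24, leaving r6c1 = 1.
Cage i has product 24, so r6c2 = 4.
Column 5 already has 2; hence r6c5 = 3.
3 is placed in column 6, which forces r6c6 = 2.
3 is placed in row 4, so r4c5 = 6.
Filled in: 5 3 1 2 4 6 / 6 2 5 3 1 4 / 3 6 2 4 5 1 / 2 5 4 1 6 3 / 4 1 3 6 2 5 / 1 4 6 5 3 2.

6 2 5 3 1 4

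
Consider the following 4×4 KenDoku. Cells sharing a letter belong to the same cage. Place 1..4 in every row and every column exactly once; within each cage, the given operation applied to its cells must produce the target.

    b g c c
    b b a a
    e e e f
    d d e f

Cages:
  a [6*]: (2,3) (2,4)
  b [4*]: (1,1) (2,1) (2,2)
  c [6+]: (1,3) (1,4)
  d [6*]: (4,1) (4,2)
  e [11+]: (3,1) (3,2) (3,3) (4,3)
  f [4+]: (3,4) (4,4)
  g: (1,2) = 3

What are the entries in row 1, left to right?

G is a freebie, leaving (1,2) = 3.
Column 2 now contains 3, which forces (4,2) = 2.
The 3 cells of cage b must have product 4, so (1,1) = 1.
The 3 cells of cage b must have product 4; hence (2,1) = 4.
Column 2 now contains 2, which forces (2,2) = 1.
1 is placed in column 2, so (3,2) = 4.
Row 4 now contains 2, so (4,1) = 3.
Row 4 now contains 3, leaving (4,3) = 4.
Row 4 now contains 3; hence (4,4) = 1.
Column 3 now contains 4, which forces (1,3) = 2.
The two cells of cage c must have sum 6, which forces (1,4) = 4.
Column 3 already has 2; hence (2,3) = 3.
Row 2 already has 3, leaving (2,4) = 2.
3 is placed in column 1, so (3,1) = 2.
Cage e needs sum 11, leaving (3,3) = 1.
Column 4 already has 1, leaving (3,4) = 3.
Completed grid: 1 3 2 4 / 4 1 3 2 / 2 4 1 3 / 3 2 4 1.

1 3 2 4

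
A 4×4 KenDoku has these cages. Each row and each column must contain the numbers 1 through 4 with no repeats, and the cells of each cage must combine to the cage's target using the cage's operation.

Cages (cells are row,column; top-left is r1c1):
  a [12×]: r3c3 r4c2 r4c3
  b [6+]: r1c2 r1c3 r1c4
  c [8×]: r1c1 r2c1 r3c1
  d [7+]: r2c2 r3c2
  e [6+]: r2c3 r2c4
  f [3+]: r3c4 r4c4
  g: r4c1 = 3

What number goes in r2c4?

4

Cage g is given, which forces r4c1 = 3.
The 3 cells of cage a must have product 12, leaving r3c3 = 3.
Cage d's pair has sum 7; hence r2c2 = 3.
3 is placed in row 3, which forces r3c2 = 4.
4 is placed in column 2, so r4c2 = 1.
1 is placed in row 4; hence r4c3 = 4.
1 is placed in row 4, so r4c4 = 2.
Column 2 already has 1, which forces r1c2 = 2.
The 3 cells of cage b must have sum 6, which forces r1c3 = 1.
Cage b has sum 6, leaving r1c4 = 3.
Column 3 already has 4; hence r2c3 = 2.
2 is placed in column 4, so r2c4 = 4.
2 is placed in column 4, so r3c4 = 1.
Row 1 now contains 1, leaving r1c1 = 4.
Row 2 now contains 4; hence r2c1 = 1.
Row 3 already has 1, which forces r3c1 = 2.
Completed grid: 4 2 1 3 / 1 3 2 4 / 2 4 3 1 / 3 1 4 2.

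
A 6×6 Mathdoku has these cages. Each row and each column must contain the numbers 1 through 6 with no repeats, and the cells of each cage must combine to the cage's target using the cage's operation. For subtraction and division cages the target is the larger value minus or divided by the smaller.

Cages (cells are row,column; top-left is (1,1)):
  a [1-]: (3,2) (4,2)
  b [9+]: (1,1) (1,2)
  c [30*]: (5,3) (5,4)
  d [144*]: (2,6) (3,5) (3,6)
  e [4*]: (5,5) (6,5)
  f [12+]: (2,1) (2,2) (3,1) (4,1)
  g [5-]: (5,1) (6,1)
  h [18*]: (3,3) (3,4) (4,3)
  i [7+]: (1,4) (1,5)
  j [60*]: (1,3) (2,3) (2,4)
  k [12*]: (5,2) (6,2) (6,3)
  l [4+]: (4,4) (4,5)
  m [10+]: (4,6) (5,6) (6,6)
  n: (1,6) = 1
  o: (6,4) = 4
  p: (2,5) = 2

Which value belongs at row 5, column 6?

N is a freebie, which forces (1,6) = 1.
P is a freebie; hence (2,5) = 2.
Cage d has product 144, leaving (2,6) = 6.
Cage d needs product 144, leaving (3,5) = 6.
Cage d needs product 144, leaving (3,6) = 4.
Cage o is given, which forces (6,4) = 4.
Row 6 now contains 4, leaving (6,5) = 1.
Cage l needs two cells with sum 4, which forces (4,4) = 1.
Column 5 now contains 1; hence (4,5) = 3.
Cage g needs two cells with difference 5; hence (5,1) = 1.
Row 5 already has 1, which forces (5,2) = 2.
Column 5 now contains 1, leaving (5,5) = 4.
Row 6 already has 1, so (6,1) = 6.
Row 6 already has 6, so (6,2) = 3.
Row 6 already has 6; hence (6,3) = 2.
Row 6 now contains 2, so (6,6) = 5.
Cage i's pair has sum 7; hence (1,4) = 2.
4 is placed in column 5, which forces (1,5) = 5.
Cage f needs sum 12; hence (2,2) = 1.
The two cells of cage a must have difference 1, leaving (3,2) = 5.
Cage h needs product 18; hence (3,3) = 1.
1 is placed in column 4, so (3,4) = 3.
3 is placed in row 4, which forces (4,3) = 6.
Column 6 already has 5; hence (4,6) = 2.
6 is placed in column 3, so (5,3) = 5.
Row 5 already has 5, which forces (5,4) = 6.
Column 6 already has 5, which forces (5,6) = 3.
Cage b needs two cells with sum 9, so (1,1) = 3.
Cage b needs two cells with sum 9, so (1,2) = 6.
Row 1 now contains 3, which forces (1,3) = 4.
Column 3 already has 4, leaving (2,3) = 3.
3 is placed in column 4, so (2,4) = 5.
Row 3 already has 5, leaving (3,1) = 2.
Row 4 now contains 6, which forces (4,2) = 4.
Row 2 already has 5, which forces (2,1) = 4.
Row 4 now contains 4, so (4,1) = 5.
The full grid is 3 6 4 2 5 1 / 4 1 3 5 2 6 / 2 5 1 3 6 4 / 5 4 6 1 3 2 / 1 2 5 6 4 3 / 6 3 2 4 1 5.

3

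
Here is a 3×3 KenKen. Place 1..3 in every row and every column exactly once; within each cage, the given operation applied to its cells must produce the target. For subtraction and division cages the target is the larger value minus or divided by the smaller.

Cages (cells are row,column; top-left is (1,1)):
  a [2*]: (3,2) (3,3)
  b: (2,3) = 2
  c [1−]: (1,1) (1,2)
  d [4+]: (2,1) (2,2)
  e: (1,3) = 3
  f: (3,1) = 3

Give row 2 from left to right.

1 3 2

Cage e is given, so (1,3) = 3.
Cage b is a single given cell, so (2,3) = 2.
Cage f is a single given cell, so (3,1) = 3.
Column 3 now contains 2; hence (3,3) = 1.
Column 1 now contains 3, so (2,1) = 1.
The two cells of cage d must have sum 4; hence (2,2) = 3.
Row 3 already has 1; hence (3,2) = 2.
1 is placed in column 1, so (1,1) = 2.
Column 2 now contains 2; hence (1,2) = 1.
The full grid is 2 1 3 / 1 3 2 / 3 2 1.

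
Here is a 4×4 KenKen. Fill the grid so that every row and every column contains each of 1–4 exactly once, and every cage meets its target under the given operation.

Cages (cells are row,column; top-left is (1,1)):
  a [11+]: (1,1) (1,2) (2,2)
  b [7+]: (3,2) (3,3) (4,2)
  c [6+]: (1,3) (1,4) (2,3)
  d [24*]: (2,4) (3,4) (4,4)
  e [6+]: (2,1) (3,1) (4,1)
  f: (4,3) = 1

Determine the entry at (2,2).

The 3 cells of cage a must have sum 11, so (1,1) = 4.
Cage a has sum 11; hence (1,2) = 3.
Cage a has sum 11, leaving (2,2) = 4.
Cage f is given, which forces (4,3) = 1.
Column 3 now contains 1, leaving (1,3) = 2.
The 3 cells of cage c must have sum 6, which forces (1,4) = 1.
The 3 cells of cage c must have sum 6, so (2,3) = 3.
3 is placed in row 2; hence (2,4) = 2.
Cage b has sum 7, so (3,2) = 1.
Cage b has sum 7, so (3,3) = 4.
Row 3 now contains 4, which forces (3,4) = 3.
Row 4 already has 1; hence (4,2) = 2.
3 is placed in column 4, which forces (4,4) = 4.
Row 2 already has 2; hence (2,1) = 1.
Row 3 now contains 3, leaving (3,1) = 2.
Row 4 already has 2, leaving (4,1) = 3.
The full grid is 4 3 2 1 / 1 4 3 2 / 2 1 4 3 / 3 2 1 4.

4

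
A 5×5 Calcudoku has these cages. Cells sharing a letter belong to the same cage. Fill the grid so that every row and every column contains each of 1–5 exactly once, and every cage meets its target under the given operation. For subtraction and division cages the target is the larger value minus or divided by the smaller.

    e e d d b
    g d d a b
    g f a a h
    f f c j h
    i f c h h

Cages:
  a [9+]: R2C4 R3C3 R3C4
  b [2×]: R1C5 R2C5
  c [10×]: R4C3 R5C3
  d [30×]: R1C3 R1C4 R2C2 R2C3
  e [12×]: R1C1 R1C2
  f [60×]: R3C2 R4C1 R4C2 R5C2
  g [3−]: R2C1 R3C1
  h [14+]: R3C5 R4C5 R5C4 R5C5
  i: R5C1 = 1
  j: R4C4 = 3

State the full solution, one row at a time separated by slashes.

3 4 1 5 2 / 5 2 3 4 1 / 2 5 4 1 3 / 4 1 2 3 5 / 1 3 5 2 4

J is a freebie, which forces R4C4 = 3.
Cage i is given; hence R5C1 = 1.
In row 2, 4 can only go at R2C4, so R2C4 = 4.
The only place for 3 in column 1 is R1C1.
3 is placed in row 1, leaving R1C2 = 4.
In row 5, 4 can only go at R5C5, so R5C5 = 4.
Cage h needs sum 14, so R3C5 = 3.
3 is placed in row 3, which forces R3C3 = 4.
Cage a needs sum 9, so R3C4 = 1.
Cage f needs product 60, so R5C2 = 3.
The 4 cells of cage d must have product 30; hence R2C3 = 3.
In row 4, 1 can only go at R4C2, so R4C2 = 1.
The 4 cells of cage d must have product 30, which forces R1C3 = 1.
1 is placed in row 1, so R1C5 = 2.
Column 5 already has 2, which forces R2C5 = 1.
Cage f has product 60, leaving R3C2 = 5.
The 4 cells of cage f must have product 60, which forces R4C1 = 4.
Column 5 already has 2; hence R4C5 = 5.
Row 1 already has 2, which forces R1C4 = 5.
The two cells of cage g must have difference 3, leaving R2C1 = 5.
Column 2 already has 5; hence R2C2 = 2.
5 is placed in row 3, so R3C1 = 2.
Row 4 now contains 5, leaving R4C3 = 2.
Cage c's pair has product 10, which forces R5C3 = 5.
The 4 cells of cage h must have sum 14; hence R5C4 = 2.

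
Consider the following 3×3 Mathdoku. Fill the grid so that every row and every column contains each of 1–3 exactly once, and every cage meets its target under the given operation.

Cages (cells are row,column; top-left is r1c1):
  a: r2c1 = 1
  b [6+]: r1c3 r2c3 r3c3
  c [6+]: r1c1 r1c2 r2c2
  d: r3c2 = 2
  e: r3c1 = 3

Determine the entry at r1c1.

Cage a is a single given cell; hence r2c1 = 1.
E is a freebie; hence r3c1 = 3.
Cage d is given; hence r3c2 = 2.
2 is placed in row 3, which forces r3c3 = 1.
3 is placed in column 1; hence r1c1 = 2.
Cage c needs sum 6, which forces r1c2 = 1.
Row 1 now contains 2, leaving r1c3 = 3.
Column 2 already has 2, which forces r2c2 = 3.
3 is placed in column 3, which forces r2c3 = 2.
Completed grid: 2 1 3 / 1 3 2 / 3 2 1.

2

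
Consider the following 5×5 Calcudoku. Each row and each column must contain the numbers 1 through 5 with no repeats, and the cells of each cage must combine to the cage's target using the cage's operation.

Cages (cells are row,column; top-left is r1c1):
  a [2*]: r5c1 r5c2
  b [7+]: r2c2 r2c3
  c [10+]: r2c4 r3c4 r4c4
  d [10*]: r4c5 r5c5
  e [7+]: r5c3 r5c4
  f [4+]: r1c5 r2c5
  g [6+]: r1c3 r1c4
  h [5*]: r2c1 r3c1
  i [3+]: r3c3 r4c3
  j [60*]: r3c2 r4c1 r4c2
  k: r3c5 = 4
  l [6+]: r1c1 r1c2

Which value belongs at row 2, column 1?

K is a freebie; hence r3c5 = 4.
Row 1 needs a 3, and only r1c5 is open for it.
3 is placed in column 5, which forces r2c5 = 1.
Row 2 already has 1, which forces r2c1 = 5.
Cage h needs two cells with product 5; hence r3c1 = 1.
Row 3 now contains 1, leaving r3c3 = 2.
Column 3 already has 2, which forces r4c3 = 1.
1 is placed in column 1, which forces r5c1 = 2.
Row 5 now contains 2, which forces r5c2 = 1.
Row 5 now contains 2, so r5c5 = 5.
2 is placed in column 1; hence r1c1 = 4.
Cage l needs two cells with sum 6; hence r1c2 = 2.
Row 1 already has 4, which forces r1c3 = 5.
2 is placed in row 1, which forces r1c4 = 1.
Column 1 already has 4, which forces r4c1 = 3.
5 is placed in column 5, leaving r4c5 = 2.
Cage c has sum 10, leaving r2c4 = 2.
The 3 cells of cage j must have product 60; hence r3c2 = 5.
The 3 cells of cage c must have sum 10, which forces r3c4 = 3.
Cage j has product 60, leaving r4c2 = 4.
Row 4 now contains 2, which forces r4c4 = 5.
Column 4 already has 3, so r5c4 = 4.
Column 2 now contains 4, which forces r2c2 = 3.
The two cells of cage b must have sum 7, so r2c3 = 4.
Row 5 now contains 4, leaving r5c3 = 3.
Filled in: 4 2 5 1 3 / 5 3 4 2 1 / 1 5 2 3 4 / 3 4 1 5 2 / 2 1 3 4 5.

5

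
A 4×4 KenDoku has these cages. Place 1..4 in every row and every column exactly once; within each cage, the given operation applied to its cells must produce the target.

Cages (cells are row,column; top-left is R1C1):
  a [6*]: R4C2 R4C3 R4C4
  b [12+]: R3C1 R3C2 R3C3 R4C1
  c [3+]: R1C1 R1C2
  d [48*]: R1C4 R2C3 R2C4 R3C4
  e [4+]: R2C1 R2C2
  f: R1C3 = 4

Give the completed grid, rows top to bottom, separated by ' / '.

Cage f is given, so R1C3 = 4.
Column 3 now contains 4, which forces R2C3 = 2.
In row 1, 3 can only go at R1C4, so R1C4 = 3.
3 is placed in column 4, which forces R2C4 = 4.
The 4 cells of cage d must have product 48, leaving R3C4 = 2.
2 is placed in column 4, so R4C4 = 1.
Row 3 already has 2; hence R3C2 = 4.
Cage b has sum 12, leaving R4C1 = 4.
The 3 cells of cage a must have product 6, which forces R4C2 = 2.
Row 4 already has 1, so R4C3 = 3.
Cage c needs two cells with sum 3, so R1C1 = 2.
2 is placed in column 2, which forces R1C2 = 1.
Column 2 now contains 1, leaving R2C2 = 3.
The 4 cells of cage b must have sum 12; hence R3C1 = 3.
Column 3 now contains 3, so R3C3 = 1.
3 is placed in row 2, leaving R2C1 = 1.

2 1 4 3 / 1 3 2 4 / 3 4 1 2 / 4 2 3 1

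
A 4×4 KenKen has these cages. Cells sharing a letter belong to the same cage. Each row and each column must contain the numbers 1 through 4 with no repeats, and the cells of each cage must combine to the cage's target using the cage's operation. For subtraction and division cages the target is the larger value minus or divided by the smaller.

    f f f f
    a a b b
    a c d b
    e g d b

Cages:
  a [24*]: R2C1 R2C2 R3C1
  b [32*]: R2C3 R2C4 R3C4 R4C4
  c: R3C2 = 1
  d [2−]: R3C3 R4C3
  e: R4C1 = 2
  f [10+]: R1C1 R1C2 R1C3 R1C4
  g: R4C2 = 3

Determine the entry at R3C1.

4

Cage b has product 32, which forces R2C3 = 4.
Cage c is a single given cell, so R3C2 = 1.
Cage e is a single given cell; hence R4C1 = 2.
Cage g is a single given cell, which forces R4C2 = 3.
Row 4 already has 3, so R4C3 = 1.
Row 4 already has 1; hence R4C4 = 4.
Column 1 already has 2; hence R2C1 = 3.
3 is placed in column 2; hence R2C2 = 2.
The 4 cells of cage b must have product 32, leaving R2C4 = 1.
The 3 cells of cage a must have product 24, which forces R3C1 = 4.
The two cells of cage d must have difference 2, which forces R3C3 = 3.
Column 4 already has 4, which forces R3C4 = 2.
4 is placed in column 1, leaving R1C1 = 1.
Column 2 now contains 2, leaving R1C2 = 4.
Column 3 now contains 3, so R1C3 = 2.
Column 4 already has 2, so R1C4 = 3.
Completed grid: 1 4 2 3 / 3 2 4 1 / 4 1 3 2 / 2 3 1 4.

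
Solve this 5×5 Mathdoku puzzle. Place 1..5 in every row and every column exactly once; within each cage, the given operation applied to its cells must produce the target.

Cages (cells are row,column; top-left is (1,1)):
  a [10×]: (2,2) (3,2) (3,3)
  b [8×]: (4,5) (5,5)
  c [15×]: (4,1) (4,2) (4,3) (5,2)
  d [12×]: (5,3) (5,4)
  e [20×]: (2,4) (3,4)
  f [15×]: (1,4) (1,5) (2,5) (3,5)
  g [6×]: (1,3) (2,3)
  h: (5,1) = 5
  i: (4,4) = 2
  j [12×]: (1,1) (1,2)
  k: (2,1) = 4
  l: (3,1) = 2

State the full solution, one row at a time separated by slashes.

3 4 2 1 5 / 4 2 3 5 1 / 2 5 1 4 3 / 1 3 5 2 4 / 5 1 4 3 2

Cage f needs product 15, which forces (1,4) = 1.
K is a freebie, which forces (2,1) = 4.
Row 2 now contains 4, so (2,4) = 5.
Cage l is a single given cell, so (3,1) = 2.
Column 4 now contains 5, leaving (3,4) = 4.
Cage i is a single given cell, so (4,4) = 2.
2 is placed in row 4; hence (4,5) = 4.
Cage h is a single given cell, leaving (5,1) = 5.
Cage c needs product 15, which forces (5,2) = 1.
4 is placed in column 4, which forces (5,4) = 3.
Column 5 now contains 4, so (5,5) = 2.
Column 1 now contains 4, so (1,1) = 3.
Cage j needs two cells with product 12, so (1,2) = 4.
Row 1 already has 3; hence (1,3) = 2.
Row 1 already has 3, so (1,5) = 5.
1 is placed in column 2, which forces (2,2) = 2.
Column 3 already has 2, leaving (2,3) = 3.
3 is placed in row 2, leaving (2,5) = 1.
1 is placed in column 2, leaving (3,2) = 5.
Cage a has product 10, which forces (3,3) = 1.
1 is placed in column 5, so (3,5) = 3.
3 is placed in column 1, leaving (4,1) = 1.
Column 2 now contains 5; hence (4,2) = 3.
1 is placed in column 3; hence (4,3) = 5.
3 is placed in row 5, so (5,3) = 4.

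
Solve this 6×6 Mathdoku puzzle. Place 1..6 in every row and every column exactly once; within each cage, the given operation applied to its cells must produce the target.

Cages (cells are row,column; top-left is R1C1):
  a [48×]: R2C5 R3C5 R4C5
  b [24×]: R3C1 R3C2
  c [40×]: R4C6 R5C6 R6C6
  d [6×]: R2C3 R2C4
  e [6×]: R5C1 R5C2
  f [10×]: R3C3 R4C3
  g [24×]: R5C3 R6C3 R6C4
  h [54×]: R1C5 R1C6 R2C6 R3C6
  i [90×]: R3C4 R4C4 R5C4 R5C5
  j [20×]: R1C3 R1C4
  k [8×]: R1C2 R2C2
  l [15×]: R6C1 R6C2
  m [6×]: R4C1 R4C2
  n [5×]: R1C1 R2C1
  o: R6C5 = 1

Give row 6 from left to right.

Cage h has product 54; hence R1C5 = 3.
Cage o is a single given cell, leaving R6C5 = 1.
The only place for 2 in row 1 is R1C2.
Column 2 now contains 2, so R2C2 = 4.
Column 2 now contains 4, so R3C2 = 6.
6 is placed in row 3, which forces R3C1 = 4.
4 is placed in row 3; hence R3C5 = 2.
2 is placed in column 5; hence R2C5 = 6.
Row 3 now contains 2, leaving R3C3 = 5.
The two cells of cage f must have product 10, which forces R4C3 = 2.
Cage a needs product 48; hence R4C5 = 4.
4 is placed in row 4; hence R4C6 = 5.
6 is placed in column 5; hence R5C5 = 5.
5 is placed in column 3; hence R1C3 = 4.
The two cells of cage j must have product 20, leaving R1C4 = 5.
Cage h needs product 54, so R1C6 = 6.
The two cells of cage d must have product 6, so R2C3 = 3.
The two cells of cage d must have product 6; hence R2C4 = 2.
Row 2 now contains 3, leaving R2C6 = 1.
Column 6 already has 1, so R3C6 = 3.
Row 4 now contains 2, which forces R4C1 = 6.
The two cells of cage m must have product 6, so R4C2 = 1.
1 is placed in row 4; hence R4C4 = 3.
Column 1 now contains 6, which forces R5C1 = 2.
Column 2 already has 1, leaving R5C2 = 3.
Column 3 now contains 3, which forces R5C3 = 1.
Row 5 now contains 1; hence R5C4 = 6.
Row 5 now contains 2; hence R5C6 = 4.
3 is placed in column 2; hence R6C2 = 5.
Column 3 now contains 3, which forces R6C3 = 6.
Column 4 now contains 6, leaving R6C4 = 4.
Column 6 already has 4, so R6C6 = 2.
Row 1 already has 5; hence R1C1 = 1.
Row 2 now contains 1; hence R2C1 = 5.
Row 3 already has 3, leaving R3C4 = 1.
Row 6 now contains 5, which forces R6C1 = 3.
Filled in: 1 2 4 5 3 6 / 5 4 3 2 6 1 / 4 6 5 1 2 3 / 6 1 2 3 4 5 / 2 3 1 6 5 4 / 3 5 6 4 1 2.

3 5 6 4 1 2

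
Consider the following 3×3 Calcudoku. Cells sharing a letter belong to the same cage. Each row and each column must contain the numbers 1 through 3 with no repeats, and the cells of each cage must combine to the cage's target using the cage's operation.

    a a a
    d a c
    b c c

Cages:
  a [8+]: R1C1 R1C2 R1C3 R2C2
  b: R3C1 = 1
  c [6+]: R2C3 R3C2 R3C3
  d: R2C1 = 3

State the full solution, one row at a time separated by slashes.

2 1 3 / 3 2 1 / 1 3 2

D is a freebie, leaving R2C1 = 3.
The 4 cells of cage a must have sum 8, so R2C2 = 2.
2 is placed in row 2; hence R2C3 = 1.
B is a freebie; hence R3C1 = 1.
1 is placed in row 3, leaving R3C2 = 3.
Row 3 now contains 3; hence R3C3 = 2.
Column 1 now contains 1, leaving R1C1 = 2.
Column 2 already has 3, leaving R1C2 = 1.
Column 3 already has 2, so R1C3 = 3.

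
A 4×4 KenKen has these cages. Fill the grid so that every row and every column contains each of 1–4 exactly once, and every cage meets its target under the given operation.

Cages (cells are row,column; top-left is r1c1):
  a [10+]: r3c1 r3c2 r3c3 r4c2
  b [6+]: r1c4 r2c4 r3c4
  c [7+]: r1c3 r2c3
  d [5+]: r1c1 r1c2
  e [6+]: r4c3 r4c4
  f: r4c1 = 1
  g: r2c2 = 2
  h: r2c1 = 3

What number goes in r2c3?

4

Cage h is given, which forces r2c1 = 3.
Cage g is given, which forces r2c2 = 2.
3 is placed in row 2, so r2c3 = 4.
2 is placed in row 2, which forces r2c4 = 1.
F is a freebie, which forces r4c1 = 1.
4 is placed in column 3, so r4c3 = 2.
Row 4 already has 2; hence r4c4 = 4.
4 is placed in column 3, which forces r1c3 = 3.
3 is placed in row 1, leaving r1c4 = 2.
The 4 cells of cage a must have sum 10, so r3c1 = 2.
Cage a needs sum 10; hence r3c2 = 4.
The 4 cells of cage a must have sum 10, which forces r3c3 = 1.
2 is placed in column 4, leaving r3c4 = 3.
Row 4 now contains 4; hence r4c2 = 3.
Row 1 already has 2, so r1c1 = 4.
3 is placed in row 1, leaving r1c2 = 1.
Filled in: 4 1 3 2 / 3 2 4 1 / 2 4 1 3 / 1 3 2 4.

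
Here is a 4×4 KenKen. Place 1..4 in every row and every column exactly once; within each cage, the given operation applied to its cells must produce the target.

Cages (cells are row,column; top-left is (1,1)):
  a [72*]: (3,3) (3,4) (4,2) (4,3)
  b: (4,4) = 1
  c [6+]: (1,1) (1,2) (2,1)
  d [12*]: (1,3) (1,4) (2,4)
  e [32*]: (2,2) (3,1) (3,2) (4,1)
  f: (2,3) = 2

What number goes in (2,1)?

Cage f is a single given cell, leaving (2,3) = 2.
Cage b is given, so (4,4) = 1.
The 3 cells of cage d must have product 12, which forces (1,3) = 1.
The 3 cells of cage c must have sum 6, leaving (2,1) = 1.
Row 2 now contains 1, so (2,2) = 4.
4 is placed in row 2; hence (2,4) = 3.
Column 4 now contains 3, which forces (3,4) = 2.
Column 4 now contains 3, so (1,4) = 4.
Row 3 now contains 2, which forces (3,1) = 4.
Row 3 now contains 2; hence (3,2) = 1.
Cage a has product 72, leaving (3,3) = 3.
Cage e has product 32, which forces (4,1) = 2.
Cage a has product 72, so (4,2) = 3.
The 4 cells of cage a must have product 72, so (4,3) = 4.
2 is placed in column 1, leaving (1,1) = 3.
Column 2 now contains 3, so (1,2) = 2.
Completed grid: 3 2 1 4 / 1 4 2 3 / 4 1 3 2 / 2 3 4 1.

1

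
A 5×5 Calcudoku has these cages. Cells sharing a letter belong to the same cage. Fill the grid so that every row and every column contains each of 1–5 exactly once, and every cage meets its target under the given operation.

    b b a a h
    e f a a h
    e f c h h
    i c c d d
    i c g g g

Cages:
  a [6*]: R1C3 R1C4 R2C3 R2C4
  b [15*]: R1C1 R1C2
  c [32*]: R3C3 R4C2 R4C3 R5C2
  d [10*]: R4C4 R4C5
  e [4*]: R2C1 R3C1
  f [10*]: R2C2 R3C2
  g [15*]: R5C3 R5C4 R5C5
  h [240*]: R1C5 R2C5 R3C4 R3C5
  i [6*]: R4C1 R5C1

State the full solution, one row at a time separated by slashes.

The 4 cells of cage h must have product 240; hence R3C4 = 4.
The two cells of cage e must have product 4, so R2C1 = 4.
4 is placed in row 3, leaving R3C1 = 1.
1 is placed in row 3, leaving R3C3 = 2.
Cage c has product 32; hence R4C3 = 4.
Cage c needs product 32, so R5C2 = 4.
Cage h needs product 240, so R1C5 = 4.
The two cells of cage f must have product 10, leaving R2C2 = 2.
Row 2 already has 2, which forces R2C4 = 1.
Row 3 now contains 2, so R3C2 = 5.
5 is placed in row 3, which forces R3C5 = 3.
The 4 cells of cage c must have product 32, which forces R4C2 = 1.
The two cells of cage b must have product 15, leaving R1C1 = 5.
Column 2 already has 5, which forces R1C2 = 3.
Cage a has product 6, so R1C3 = 1.
Column 4 now contains 1; hence R1C4 = 2.
Row 2 now contains 1, which forces R2C3 = 3.
Column 5 now contains 3, leaving R2C5 = 5.
2 is placed in column 4, which forces R4C4 = 5.
Column 5 already has 5; hence R4C5 = 2.
3 is placed in column 3, so R5C3 = 5.
Column 4 now contains 5, which forces R5C4 = 3.
Column 5 already has 5, so R5C5 = 1.
2 is placed in row 4, so R4C1 = 3.
Row 5 now contains 3; hence R5C1 = 2.

5 3 1 2 4 / 4 2 3 1 5 / 1 5 2 4 3 / 3 1 4 5 2 / 2 4 5 3 1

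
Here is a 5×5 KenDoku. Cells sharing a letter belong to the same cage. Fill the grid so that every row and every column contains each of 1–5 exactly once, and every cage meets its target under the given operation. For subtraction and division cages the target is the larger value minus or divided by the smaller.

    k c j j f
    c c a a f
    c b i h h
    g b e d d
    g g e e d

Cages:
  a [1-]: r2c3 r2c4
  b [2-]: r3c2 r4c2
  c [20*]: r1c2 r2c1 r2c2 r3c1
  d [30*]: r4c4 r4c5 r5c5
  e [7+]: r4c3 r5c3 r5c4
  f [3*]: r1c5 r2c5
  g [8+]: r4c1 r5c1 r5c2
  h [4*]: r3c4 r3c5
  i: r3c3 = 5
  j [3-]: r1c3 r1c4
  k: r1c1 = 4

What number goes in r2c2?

2

K is a freebie, which forces r1c1 = 4.
Cage i is a single given cell; hence r3c3 = 5.
Cage j needs two cells with difference 3, leaving r1c3 = 2.
Cage j's pair has difference 3, so r1c4 = 5.
5 is placed in row 1, which forces r1c2 = 1.
Row 1 now contains 1; hence r1c5 = 3.
The 4 cells of cage c must have product 20; hence r2c1 = 5.
Column 5 now contains 3; hence r2c5 = 1.
1 is placed in column 5; hence r3c5 = 4.
Row 3 already has 4, which forces r3c4 = 1.
Cage d has product 30, leaving r4c4 = 3.
Column 4 now contains 3, which forces r5c4 = 2.
Row 5 now contains 2, so r5c5 = 5.
Cage c needs product 20, which forces r2c2 = 2.
Cage a's pair has difference 1, which forces r2c3 = 3.
2 is placed in column 4, leaving r2c4 = 4.
1 is placed in row 3, which forces r3c1 = 2.
Column 2 now contains 2, which forces r3c2 = 3.
Cage g has sum 8, leaving r4c1 = 1.
Row 4 already has 1, so r4c3 = 4.
Column 5 now contains 5; hence r4c5 = 2.
Cage g needs sum 8; hence r5c1 = 3.
Cage g needs sum 8, so r5c2 = 4.
Column 3 now contains 4, so r5c3 = 1.
4 is placed in row 4, so r4c2 = 5.
Filled in: 4 1 2 5 3 / 5 2 3 4 1 / 2 3 5 1 4 / 1 5 4 3 2 / 3 4 1 2 5.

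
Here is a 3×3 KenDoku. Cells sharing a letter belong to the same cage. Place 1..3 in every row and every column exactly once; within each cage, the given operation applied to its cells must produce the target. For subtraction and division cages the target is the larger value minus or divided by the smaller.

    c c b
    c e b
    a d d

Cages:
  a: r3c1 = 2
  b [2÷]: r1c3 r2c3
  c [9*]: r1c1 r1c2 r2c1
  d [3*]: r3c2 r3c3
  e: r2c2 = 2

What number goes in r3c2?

Cage c has product 9, leaving r1c1 = 1.
Cage c needs product 9; hence r1c2 = 3.
Row 1 now contains 1, so r1c3 = 2.
Cage c needs product 9; hence r2c1 = 3.
Cage e is given; hence r2c2 = 2.
2 is placed in column 3; hence r2c3 = 1.
Cage a is a single given cell, which forces r3c1 = 2.
Column 2 already has 3, leaving r3c2 = 1.
1 is placed in column 3, which forces r3c3 = 3.
The full grid is 1 3 2 / 3 2 1 / 2 1 3.

1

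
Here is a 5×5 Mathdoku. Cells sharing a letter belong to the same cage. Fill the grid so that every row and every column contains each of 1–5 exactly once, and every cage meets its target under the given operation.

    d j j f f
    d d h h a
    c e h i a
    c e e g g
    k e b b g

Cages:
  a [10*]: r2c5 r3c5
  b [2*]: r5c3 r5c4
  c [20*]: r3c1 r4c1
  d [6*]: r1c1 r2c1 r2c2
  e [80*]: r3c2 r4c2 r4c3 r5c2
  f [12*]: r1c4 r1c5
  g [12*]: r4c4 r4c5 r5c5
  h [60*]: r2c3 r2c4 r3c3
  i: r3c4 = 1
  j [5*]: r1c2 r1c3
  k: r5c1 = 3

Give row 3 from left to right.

Cage i is given, so r3c4 = 1.
Cage k is given; hence r5c1 = 3.
1 is placed in column 4; hence r5c4 = 2.
Cage d needs product 6; hence r2c2 = 3.
Row 5 already has 2, which forces r5c3 = 1.
Row 5 now contains 1, which forces r5c5 = 4.
Cage j needs two cells with product 5, leaving r1c2 = 1.
Column 3 already has 1, which forces r1c3 = 5.
Cage f's pair has product 12, leaving r1c4 = 4.
4 is placed in column 5, leaving r1c5 = 3.
Column 3 now contains 5, leaving r2c3 = 4.
Column 4 now contains 4, which forces r2c4 = 5.
Row 2 now contains 5, which forces r2c5 = 2.
Cage h has product 60, which forces r3c3 = 3.
Column 5 already has 2, which forces r3c5 = 5.
Column 2 now contains 1, so r4c2 = 4.
Column 3 now contains 4, which forces r4c3 = 2.
Cage g has product 12, which forces r4c4 = 3.
Cage g needs product 12, leaving r4c5 = 1.
4 is placed in row 5, so r5c2 = 5.
Row 1 now contains 1, so r1c1 = 2.
Row 2 now contains 2, leaving r2c1 = 1.
Row 3 already has 5, leaving r3c1 = 4.
Column 2 already has 4, leaving r3c2 = 2.
Row 4 now contains 4; hence r4c1 = 5.
Filled in: 2 1 5 4 3 / 1 3 4 5 2 / 4 2 3 1 5 / 5 4 2 3 1 / 3 5 1 2 4.

4 2 3 1 5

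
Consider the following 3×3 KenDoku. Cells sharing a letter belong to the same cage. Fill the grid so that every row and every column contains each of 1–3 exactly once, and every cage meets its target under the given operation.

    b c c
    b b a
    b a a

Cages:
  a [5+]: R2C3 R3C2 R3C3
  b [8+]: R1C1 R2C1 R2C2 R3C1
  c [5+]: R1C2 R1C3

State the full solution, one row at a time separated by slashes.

1 3 2 / 3 2 1 / 2 1 3

The 4 cells of cage b must have sum 8, leaving R2C2 = 2.
2 is placed in row 2, which forces R2C3 = 1.
Column 2 now contains 2, leaving R3C2 = 1.
1 is placed in column 3, so R3C3 = 3.
The 4 cells of cage b must have sum 8, which forces R1C1 = 1.
Column 2 now contains 2; hence R1C2 = 3.
Column 3 already has 3, leaving R1C3 = 2.
1 is placed in row 2, so R2C1 = 3.
Row 3 now contains 3; hence R3C1 = 2.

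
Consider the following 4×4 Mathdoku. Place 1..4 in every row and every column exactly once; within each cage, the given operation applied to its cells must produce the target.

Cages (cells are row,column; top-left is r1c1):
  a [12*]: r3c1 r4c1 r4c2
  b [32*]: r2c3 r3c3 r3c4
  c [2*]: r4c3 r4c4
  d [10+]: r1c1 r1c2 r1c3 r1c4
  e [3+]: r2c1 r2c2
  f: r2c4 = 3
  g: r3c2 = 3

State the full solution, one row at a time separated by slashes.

The 3 cells of cage b must have product 32, which forces r2c3 = 4.
F is a freebie, leaving r2c4 = 3.
Cage g is given; hence r3c2 = 3.
Cage b needs product 32, which forces r3c3 = 2.
The 3 cells of cage b must have product 32, so r3c4 = 4.
Column 3 already has 2; hence r4c3 = 1.
Row 4 now contains 1, so r4c4 = 2.
Column 3 now contains 1, leaving r1c3 = 3.
Column 4 already has 2, which forces r1c4 = 1.
Row 3 already has 4, which forces r3c1 = 1.
Cage a needs product 12, so r4c1 = 3.
2 is placed in row 4, which forces r4c2 = 4.
The 4 cells of cage d must have sum 10, which forces r1c1 = 4.
4 is placed in column 2; hence r1c2 = 2.
Column 1 already has 1, which forces r2c1 = 2.
The two cells of cage e must have sum 3, leaving r2c2 = 1.

4 2 3 1 / 2 1 4 3 / 1 3 2 4 / 3 4 1 2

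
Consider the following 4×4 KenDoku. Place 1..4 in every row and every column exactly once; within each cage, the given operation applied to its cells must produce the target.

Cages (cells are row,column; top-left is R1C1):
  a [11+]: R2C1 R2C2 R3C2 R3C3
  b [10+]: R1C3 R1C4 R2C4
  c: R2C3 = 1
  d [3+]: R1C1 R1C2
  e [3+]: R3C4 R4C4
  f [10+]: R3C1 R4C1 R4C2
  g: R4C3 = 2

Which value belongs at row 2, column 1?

Cage c is a single given cell; hence R2C3 = 1.
G is a freebie; hence R4C3 = 2.
Row 4 already has 2, leaving R4C4 = 1.
Cage f needs sum 10, leaving R3C1 = 3.
3 is placed in row 3; hence R3C3 = 4.
Column 4 now contains 1, which forces R3C4 = 2.
Row 4 already has 2, leaving R4C1 = 4.
The 3 cells of cage f must have sum 10, leaving R4C2 = 3.
Column 3 already has 4, so R1C3 = 3.
2 is placed in column 4; hence R1C4 = 4.
4 is placed in column 1, so R2C1 = 2.
Cage a needs sum 11, leaving R2C2 = 4.
Cage b has sum 10, which forces R2C4 = 3.
Row 3 already has 2; hence R3C2 = 1.
2 is placed in column 1, leaving R1C1 = 1.
Column 2 already has 1; hence R1C2 = 2.
The full grid is 1 2 3 4 / 2 4 1 3 / 3 1 4 2 / 4 3 2 1.

2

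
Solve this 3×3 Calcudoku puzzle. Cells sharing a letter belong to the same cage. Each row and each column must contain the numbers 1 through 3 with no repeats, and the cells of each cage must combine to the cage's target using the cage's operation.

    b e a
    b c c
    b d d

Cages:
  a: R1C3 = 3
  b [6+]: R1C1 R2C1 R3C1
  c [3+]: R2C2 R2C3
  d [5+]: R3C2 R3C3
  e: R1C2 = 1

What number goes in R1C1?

E is a freebie, which forces R1C2 = 1.
Cage a is a single given cell; hence R1C3 = 3.
Column 2 now contains 1; hence R2C2 = 2.
Row 2 already has 2, leaving R2C3 = 1.
Column 2 now contains 2, which forces R3C2 = 3.
Column 3 already has 3; hence R3C3 = 2.
Row 1 already has 3, leaving R1C1 = 2.
Row 2 already has 1, which forces R2C1 = 3.
Row 3 now contains 2, leaving R3C1 = 1.
The full grid is 2 1 3 / 3 2 1 / 1 3 2.

2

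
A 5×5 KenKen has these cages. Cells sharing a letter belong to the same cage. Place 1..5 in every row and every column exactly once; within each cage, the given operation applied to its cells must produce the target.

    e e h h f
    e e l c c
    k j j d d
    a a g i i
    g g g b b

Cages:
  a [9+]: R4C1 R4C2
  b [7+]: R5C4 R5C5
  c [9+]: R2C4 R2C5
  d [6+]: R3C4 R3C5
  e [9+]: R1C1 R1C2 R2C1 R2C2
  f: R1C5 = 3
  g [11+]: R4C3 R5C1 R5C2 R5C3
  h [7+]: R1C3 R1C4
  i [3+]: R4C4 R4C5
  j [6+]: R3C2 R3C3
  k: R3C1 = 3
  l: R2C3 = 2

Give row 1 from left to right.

4 1 5 2 3

F is a freebie, which forces R1C5 = 3.
Cage l is given, which forces R2C3 = 2.
K is a freebie, so R3C1 = 3.
The two cells of cage h must have sum 7; hence R1C3 = 5.
Cage h's pair has sum 7, so R1C4 = 2.
2 is placed in column 4; hence R4C4 = 1.
Row 4 now contains 1, so R4C5 = 2.
Cage e needs sum 9, which forces R1C1 = 4.
Row 1 now contains 2, so R1C2 = 1.
The 4 cells of cage e must have sum 9, so R2C1 = 1.
Cage e has sum 9, leaving R2C2 = 3.
Cage d's pair has sum 6, leaving R3C4 = 5.
The two cells of cage d must have sum 6, so R3C5 = 1.
Column 1 already has 4, so R4C1 = 5.
5 is placed in row 4, which forces R4C2 = 4.
Row 4 already has 4, which forces R4C3 = 3.
5 is placed in column 1, which forces R5C1 = 2.
Row 5 already has 2, which forces R5C2 = 5.
Cage b needs two cells with sum 7, leaving R5C4 = 3.
Cage b needs two cells with sum 7, leaving R5C5 = 4.
5 is placed in column 4; hence R2C4 = 4.
Column 5 already has 4, leaving R2C5 = 5.
5 is placed in row 3, which forces R3C2 = 2.
Row 3 already has 1, which forces R3C3 = 4.
Row 5 now contains 4, which forces R5C3 = 1.
The full grid is 4 1 5 2 3 / 1 3 2 4 5 / 3 2 4 5 1 / 5 4 3 1 2 / 2 5 1 3 4.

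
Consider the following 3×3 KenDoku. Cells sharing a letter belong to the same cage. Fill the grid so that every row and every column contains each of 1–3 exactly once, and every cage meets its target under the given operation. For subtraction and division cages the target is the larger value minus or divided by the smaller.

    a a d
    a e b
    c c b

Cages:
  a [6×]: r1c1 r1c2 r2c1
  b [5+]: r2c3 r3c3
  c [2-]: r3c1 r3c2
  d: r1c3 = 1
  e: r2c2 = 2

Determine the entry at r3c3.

2

D is a freebie; hence r1c3 = 1.
Cage e is a single given cell, so r2c2 = 2.
Row 2 now contains 2, which forces r2c3 = 3.
3 is placed in column 3, so r3c3 = 2.
The 3 cells of cage a must have product 6, which forces r1c1 = 2.
Column 2 now contains 2; hence r1c2 = 3.
Row 2 now contains 3; hence r2c1 = 1.
Column 1 already has 1, so r3c1 = 3.
3 is placed in column 2, which forces r3c2 = 1.
The full grid is 2 3 1 / 1 2 3 / 3 1 2.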